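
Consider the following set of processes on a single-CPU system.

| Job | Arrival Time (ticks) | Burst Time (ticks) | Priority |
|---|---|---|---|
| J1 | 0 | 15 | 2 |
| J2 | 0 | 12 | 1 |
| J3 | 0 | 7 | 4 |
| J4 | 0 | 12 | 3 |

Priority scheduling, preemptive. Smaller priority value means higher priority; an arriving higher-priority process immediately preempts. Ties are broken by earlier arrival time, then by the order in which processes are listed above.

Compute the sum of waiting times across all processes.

Gantt: | J2 0-12 | J1 12-27 | J4 27-39 | J3 39-46 |
Completion: J1=27  J2=12  J3=46  J4=39
Waiting = turnaround − burst: J1=12, J2=0, J3=39, J4=27
Total waiting = 12 + 0 + 39 + 27 = 78

78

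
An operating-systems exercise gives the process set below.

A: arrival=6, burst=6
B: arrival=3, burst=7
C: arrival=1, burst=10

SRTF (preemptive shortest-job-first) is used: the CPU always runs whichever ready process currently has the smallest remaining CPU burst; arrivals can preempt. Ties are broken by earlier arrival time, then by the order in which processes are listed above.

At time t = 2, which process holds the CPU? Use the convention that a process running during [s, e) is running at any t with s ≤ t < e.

Gantt: | idle 0-1 | C 1-3 | B 3-10 | A 10-16 | C 16-24 |
Completion: A=16  B=10  C=24

C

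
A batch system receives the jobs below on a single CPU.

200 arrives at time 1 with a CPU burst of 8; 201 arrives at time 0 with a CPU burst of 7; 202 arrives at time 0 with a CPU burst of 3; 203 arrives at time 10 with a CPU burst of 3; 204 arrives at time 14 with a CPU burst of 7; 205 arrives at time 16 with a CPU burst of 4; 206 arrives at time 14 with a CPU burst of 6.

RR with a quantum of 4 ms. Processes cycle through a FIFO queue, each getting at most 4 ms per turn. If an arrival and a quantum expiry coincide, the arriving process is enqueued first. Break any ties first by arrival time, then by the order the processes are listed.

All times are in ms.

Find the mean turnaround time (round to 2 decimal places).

Schedule: | 201 0-4 | 202 4-7 | 200 7-11 | 201 11-14 | 203 14-17 | 200 17-21 | 204 21-25 | 206 25-29 | 205 29-33 | 204 33-36 | 206 36-38 |
Completion: 200=21  201=14  202=7  203=17  204=36  205=33  206=38
Turnaround (C−A): 200=20  201=14  202=7  203=7  204=22  205=17  206=24
Turnaround times: 200=20, 201=14, 202=7, 203=7, 204=22, 205=17, 206=24
Average turnaround = (20+14+7+7+22+17+24) / 7 = 111/7 = 15.86

15.86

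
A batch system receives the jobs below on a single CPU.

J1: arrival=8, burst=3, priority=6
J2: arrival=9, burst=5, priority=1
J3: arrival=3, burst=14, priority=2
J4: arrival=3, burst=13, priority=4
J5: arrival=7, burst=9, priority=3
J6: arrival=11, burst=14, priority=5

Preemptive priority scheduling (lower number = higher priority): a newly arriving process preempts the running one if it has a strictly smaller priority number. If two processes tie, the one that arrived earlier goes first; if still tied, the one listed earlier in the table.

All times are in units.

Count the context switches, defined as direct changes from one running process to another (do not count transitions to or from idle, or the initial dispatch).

Gantt: | idle 0-3 | J3 3-9 | J2 9-14 | J3 14-22 | J5 22-31 | J4 31-44 | J6 44-58 | J1 58-61 |
Completion: J1=61  J2=14  J3=22  J4=44  J5=31  J6=58
Turnaround (C−A): J1=53  J2=5  J3=19  J4=41  J5=24  J6=47

6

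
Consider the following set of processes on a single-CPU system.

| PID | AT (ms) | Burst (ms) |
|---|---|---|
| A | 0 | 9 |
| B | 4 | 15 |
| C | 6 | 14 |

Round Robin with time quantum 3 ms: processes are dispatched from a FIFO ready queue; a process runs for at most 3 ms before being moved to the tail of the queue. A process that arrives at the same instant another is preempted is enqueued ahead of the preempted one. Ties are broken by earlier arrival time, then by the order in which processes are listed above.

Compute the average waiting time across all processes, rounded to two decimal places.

Timeline: | A 0-6 | B 6-9 | C 9-12 | A 12-15 | B 15-18 | C 18-21 | B 21-24 | C 24-27 | B 27-30 | C 30-33 | B 33-36 | C 36-38 |
Completion: A=15  B=36  C=38
Turnaround (C−A): A=15  B=32  C=32
Waiting times: A=6, B=17, C=18
Average waiting = (6+17+18) / 3 = 41/3 = 13.67

13.67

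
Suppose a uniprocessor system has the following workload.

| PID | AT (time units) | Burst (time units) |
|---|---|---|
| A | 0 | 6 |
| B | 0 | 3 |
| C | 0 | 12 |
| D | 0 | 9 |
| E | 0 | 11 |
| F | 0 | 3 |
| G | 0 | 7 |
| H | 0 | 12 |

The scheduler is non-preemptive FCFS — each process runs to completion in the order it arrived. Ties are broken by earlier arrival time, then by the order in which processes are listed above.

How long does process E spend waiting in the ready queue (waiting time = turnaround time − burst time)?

30

Gantt: | A 0-6 | B 6-9 | C 9-21 | D 21-30 | E 30-41 | F 41-44 | G 44-51 | H 51-63 |
Completion: A=6  B=9  C=21  D=30  E=41  F=44  G=51  H=63
Turnaround (C−A): A=6  B=9  C=21  D=30  E=41  F=44  G=51  H=63
Waiting(E) = turnaround − burst = 41 − 11 = 30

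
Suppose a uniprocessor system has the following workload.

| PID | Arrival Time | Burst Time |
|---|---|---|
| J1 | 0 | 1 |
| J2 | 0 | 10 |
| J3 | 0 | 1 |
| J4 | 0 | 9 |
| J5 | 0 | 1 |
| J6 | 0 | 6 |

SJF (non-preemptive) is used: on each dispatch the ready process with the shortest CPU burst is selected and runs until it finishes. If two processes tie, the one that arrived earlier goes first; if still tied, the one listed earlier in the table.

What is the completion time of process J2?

Schedule: | J1 0-1 | J3 1-2 | J5 2-3 | J6 3-9 | J4 9-18 | J2 18-28 |
Completion: J1=1  J2=28  J3=2  J4=18  J5=3  J6=9
Turnaround (C−A): J1=1  J2=28  J3=2  J4=18  J5=3  J6=9

28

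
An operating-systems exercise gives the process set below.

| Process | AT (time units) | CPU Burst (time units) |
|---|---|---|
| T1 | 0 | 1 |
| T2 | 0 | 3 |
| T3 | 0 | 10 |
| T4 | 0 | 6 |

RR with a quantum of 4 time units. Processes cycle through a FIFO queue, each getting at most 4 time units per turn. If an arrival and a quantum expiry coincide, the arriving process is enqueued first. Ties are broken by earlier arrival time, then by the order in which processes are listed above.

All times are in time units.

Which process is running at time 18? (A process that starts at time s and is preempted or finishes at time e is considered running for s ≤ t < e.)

Schedule: | T1 0-1 | T2 1-4 | T3 4-8 | T4 8-12 | T3 12-16 | T4 16-18 | T3 18-20 |
Completion: T1=1  T2=4  T3=20  T4=18

T3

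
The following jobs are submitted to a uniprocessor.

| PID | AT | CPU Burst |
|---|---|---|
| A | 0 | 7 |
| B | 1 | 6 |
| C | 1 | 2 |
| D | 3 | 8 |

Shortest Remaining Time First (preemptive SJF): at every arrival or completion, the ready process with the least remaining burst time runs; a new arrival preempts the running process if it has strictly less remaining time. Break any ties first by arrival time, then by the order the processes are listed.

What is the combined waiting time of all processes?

22

Timeline: | A 0-1 | C 1-3 | A 3-9 | B 9-15 | D 15-23 |
Completion: A=9  B=15  C=3  D=23
Waiting = turnaround − burst: A=2, B=8, C=0, D=12
Total waiting = 2 + 8 + 0 + 12 = 22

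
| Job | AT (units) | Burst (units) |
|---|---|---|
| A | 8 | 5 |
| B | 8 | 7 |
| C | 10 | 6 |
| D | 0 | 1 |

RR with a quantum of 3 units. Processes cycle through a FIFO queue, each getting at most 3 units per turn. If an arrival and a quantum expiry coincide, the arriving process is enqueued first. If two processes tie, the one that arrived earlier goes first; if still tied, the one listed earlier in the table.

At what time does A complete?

Gantt: | D 0-1 | idle 1-8 | A 8-11 | B 11-14 | C 14-17 | A 17-19 | B 19-22 | C 22-25 | B 25-26 |
Completion: A=19  B=26  C=25  D=1
Turnaround (C−A): A=11  B=18  C=15  D=1

19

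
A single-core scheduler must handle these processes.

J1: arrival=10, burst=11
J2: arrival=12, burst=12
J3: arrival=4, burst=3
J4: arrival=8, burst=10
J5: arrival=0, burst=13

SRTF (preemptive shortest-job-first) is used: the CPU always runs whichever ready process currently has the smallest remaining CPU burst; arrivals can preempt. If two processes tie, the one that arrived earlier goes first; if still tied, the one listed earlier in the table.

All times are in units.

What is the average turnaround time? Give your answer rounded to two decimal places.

Gantt: | J5 0-4 | J3 4-7 | J5 7-16 | J4 16-26 | J1 26-37 | J2 37-49 |
Completion: J1=37  J2=49  J3=7  J4=26  J5=16
Turnaround times: J1=27, J2=37, J3=3, J4=18, J5=16
Average turnaround = (27+37+3+18+16) / 5 = 101/5 = 20.20

20.20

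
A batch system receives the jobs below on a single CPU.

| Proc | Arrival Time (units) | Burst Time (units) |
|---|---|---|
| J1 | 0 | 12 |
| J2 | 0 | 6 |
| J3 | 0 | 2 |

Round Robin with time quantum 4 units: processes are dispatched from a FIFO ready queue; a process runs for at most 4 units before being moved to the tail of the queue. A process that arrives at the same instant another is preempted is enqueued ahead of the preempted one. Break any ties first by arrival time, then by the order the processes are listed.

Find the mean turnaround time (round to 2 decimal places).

15.33

Timeline: | J1 0-4 | J2 4-8 | J3 8-10 | J1 10-14 | J2 14-16 | J1 16-20 |
Completion: J1=20  J2=16  J3=10
Turnaround (C−A): J1=20  J2=16  J3=10
Turnaround times: J1=20, J2=16, J3=10
Average turnaround = (20+16+10) / 3 = 46/3 = 15.33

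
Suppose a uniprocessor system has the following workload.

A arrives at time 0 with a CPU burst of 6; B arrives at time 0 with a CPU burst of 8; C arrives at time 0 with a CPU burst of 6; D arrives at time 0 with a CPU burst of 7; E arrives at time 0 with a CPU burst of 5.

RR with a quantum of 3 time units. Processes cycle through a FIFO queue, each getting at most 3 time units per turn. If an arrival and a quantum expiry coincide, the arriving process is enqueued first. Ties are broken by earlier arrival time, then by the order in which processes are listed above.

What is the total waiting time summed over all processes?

Gantt: | A 0-3 | B 3-6 | C 6-9 | D 9-12 | E 12-15 | A 15-18 | B 18-21 | C 21-24 | D 24-27 | E 27-29 | B 29-31 | D 31-32 |
Completion: A=18  B=31  C=24  D=32  E=29
Waiting = turnaround − burst: A=12, B=23, C=18, D=25, E=24
Total waiting = 12 + 23 + 18 + 25 + 24 = 102

102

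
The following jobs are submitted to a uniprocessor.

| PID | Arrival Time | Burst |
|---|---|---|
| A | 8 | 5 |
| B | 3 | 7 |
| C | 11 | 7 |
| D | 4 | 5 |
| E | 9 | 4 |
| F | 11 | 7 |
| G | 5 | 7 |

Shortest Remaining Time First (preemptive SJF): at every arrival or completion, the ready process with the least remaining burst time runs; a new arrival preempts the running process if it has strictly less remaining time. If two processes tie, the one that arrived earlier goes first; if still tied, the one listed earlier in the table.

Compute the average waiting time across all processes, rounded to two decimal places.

12.14

Schedule: | idle 0-3 | B 3-4 | D 4-9 | E 9-13 | A 13-18 | B 18-24 | G 24-31 | C 31-38 | F 38-45 |
Completion: A=18  B=24  C=38  D=9  E=13  F=45  G=31
Waiting times: A=5, B=14, C=20, D=0, E=0, F=27, G=19
Average waiting = (5+14+20+0+0+27+19) / 7 = 85/7 = 12.14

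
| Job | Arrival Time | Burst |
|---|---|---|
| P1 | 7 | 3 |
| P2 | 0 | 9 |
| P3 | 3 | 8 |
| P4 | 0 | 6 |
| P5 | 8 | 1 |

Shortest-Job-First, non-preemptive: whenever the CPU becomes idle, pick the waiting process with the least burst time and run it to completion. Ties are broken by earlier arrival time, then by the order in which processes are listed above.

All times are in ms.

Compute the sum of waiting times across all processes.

Schedule: | P4 0-6 | P3 6-14 | P5 14-15 | P1 15-18 | P2 18-27 |
Completion: P1=18  P2=27  P3=14  P4=6  P5=15
Turnaround (C−A): P1=11  P2=27  P3=11  P4=6  P5=7
Waiting = turnaround − burst: P1=8, P2=18, P3=3, P4=0, P5=6
Total waiting = 8 + 18 + 3 + 0 + 6 = 35

35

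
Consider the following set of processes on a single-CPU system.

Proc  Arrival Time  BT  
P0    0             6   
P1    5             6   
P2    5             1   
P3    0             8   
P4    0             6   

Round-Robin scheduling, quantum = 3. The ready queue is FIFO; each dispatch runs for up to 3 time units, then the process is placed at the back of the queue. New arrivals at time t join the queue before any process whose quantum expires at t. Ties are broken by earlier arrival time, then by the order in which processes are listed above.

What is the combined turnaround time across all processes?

Schedule: | P0 0-3 | P3 3-6 | P4 6-9 | P0 9-12 | P1 12-15 | P2 15-16 | P3 16-19 | P4 19-22 | P1 22-25 | P3 25-27 |
Completion: P0=12  P1=25  P2=16  P3=27  P4=22
Turnaround (C−A): P0=12  P1=20  P2=11  P3=27  P4=22
Turnaround = completion − arrival: P0=12, P1=20, P2=11, P3=27, P4=22
Total turnaround = 12 + 20 + 11 + 27 + 22 = 92

92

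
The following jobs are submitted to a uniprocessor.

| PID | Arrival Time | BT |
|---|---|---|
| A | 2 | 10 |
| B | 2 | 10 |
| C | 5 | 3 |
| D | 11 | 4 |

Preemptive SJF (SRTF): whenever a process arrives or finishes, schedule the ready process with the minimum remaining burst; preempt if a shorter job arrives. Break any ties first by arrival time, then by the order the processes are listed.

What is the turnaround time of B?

27

Schedule: | idle 0-2 | A 2-5 | C 5-8 | A 8-15 | D 15-19 | B 19-29 |
Completion: A=15  B=29  C=8  D=19
Turnaround (C−A): A=13  B=27  C=3  D=8
Turnaround(B) = completion − arrival = 29 − 2 = 27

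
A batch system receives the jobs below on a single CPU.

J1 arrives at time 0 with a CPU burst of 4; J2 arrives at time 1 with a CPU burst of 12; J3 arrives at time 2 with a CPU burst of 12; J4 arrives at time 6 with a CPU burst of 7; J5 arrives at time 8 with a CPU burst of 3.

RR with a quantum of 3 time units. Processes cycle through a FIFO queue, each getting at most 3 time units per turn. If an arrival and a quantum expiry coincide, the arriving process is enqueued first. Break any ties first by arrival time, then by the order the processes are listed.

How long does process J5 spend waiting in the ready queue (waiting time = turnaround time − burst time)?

Schedule: | J1 0-3 | J2 3-6 | J3 6-9 | J1 9-10 | J4 10-13 | J2 13-16 | J5 16-19 | J3 19-22 | J4 22-25 | J2 25-28 | J3 28-31 | J4 31-32 | J2 32-35 | J3 35-38 |
Completion: J1=10  J2=35  J3=38  J4=32  J5=19
Waiting(J5) = turnaround − burst = 11 − 3 = 8

8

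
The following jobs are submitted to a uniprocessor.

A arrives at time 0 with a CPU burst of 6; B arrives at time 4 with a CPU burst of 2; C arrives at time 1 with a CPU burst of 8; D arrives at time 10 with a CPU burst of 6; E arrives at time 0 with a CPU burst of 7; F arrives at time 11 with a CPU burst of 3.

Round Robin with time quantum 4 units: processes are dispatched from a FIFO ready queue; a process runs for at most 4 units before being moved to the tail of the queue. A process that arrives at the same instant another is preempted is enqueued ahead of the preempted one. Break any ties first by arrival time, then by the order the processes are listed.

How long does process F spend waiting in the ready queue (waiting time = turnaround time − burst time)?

12

Schedule: | A 0-4 | E 4-8 | C 8-12 | B 12-14 | A 14-16 | E 16-19 | D 19-23 | F 23-26 | C 26-30 | D 30-32 |
Completion: A=16  B=14  C=30  D=32  E=19  F=26
Waiting(F) = turnaround − burst = 15 − 3 = 12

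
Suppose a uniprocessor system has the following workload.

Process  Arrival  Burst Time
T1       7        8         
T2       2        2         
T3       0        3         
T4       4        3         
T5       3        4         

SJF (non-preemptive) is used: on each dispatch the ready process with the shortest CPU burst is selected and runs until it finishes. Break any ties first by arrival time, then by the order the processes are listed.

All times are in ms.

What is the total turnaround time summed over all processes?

Timeline: | T3 0-3 | T2 3-5 | T4 5-8 | T5 8-12 | T1 12-20 |
Completion: T1=20  T2=5  T3=3  T4=8  T5=12
Turnaround (C−A): T1=13  T2=3  T3=3  T4=4  T5=9
Turnaround = completion − arrival: T1=13, T2=3, T3=3, T4=4, T5=9
Total turnaround = 13 + 3 + 3 + 4 + 9 = 32

32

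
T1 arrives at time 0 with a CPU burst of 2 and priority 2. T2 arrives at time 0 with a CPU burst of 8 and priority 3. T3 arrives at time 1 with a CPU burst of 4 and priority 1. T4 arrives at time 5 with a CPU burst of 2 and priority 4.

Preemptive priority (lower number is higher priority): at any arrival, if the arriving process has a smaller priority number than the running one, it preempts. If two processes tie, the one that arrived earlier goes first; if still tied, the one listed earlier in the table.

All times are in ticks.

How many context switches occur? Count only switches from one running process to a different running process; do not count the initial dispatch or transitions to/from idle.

4

Schedule: | T1 0-1 | T3 1-5 | T1 5-6 | T2 6-14 | T4 14-16 |
Completion: T1=6  T2=14  T3=5  T4=16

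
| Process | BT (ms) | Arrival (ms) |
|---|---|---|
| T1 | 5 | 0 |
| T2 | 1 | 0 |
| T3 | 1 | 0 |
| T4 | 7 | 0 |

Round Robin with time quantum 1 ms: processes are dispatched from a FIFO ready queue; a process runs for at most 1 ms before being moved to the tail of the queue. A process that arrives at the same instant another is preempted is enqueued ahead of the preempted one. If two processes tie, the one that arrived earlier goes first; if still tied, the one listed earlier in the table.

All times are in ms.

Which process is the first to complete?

Gantt: | T1 0-1 | T2 1-2 | T3 2-3 | T4 3-4 | T1 4-5 | T4 5-6 | T1 6-7 | T4 7-8 | T1 8-9 | T4 9-10 | T1 10-11 | T4 11-14 |
Completion: T1=11  T2=2  T3=3  T4=14
Finish order: T2 → T3 → T1 → T4

T2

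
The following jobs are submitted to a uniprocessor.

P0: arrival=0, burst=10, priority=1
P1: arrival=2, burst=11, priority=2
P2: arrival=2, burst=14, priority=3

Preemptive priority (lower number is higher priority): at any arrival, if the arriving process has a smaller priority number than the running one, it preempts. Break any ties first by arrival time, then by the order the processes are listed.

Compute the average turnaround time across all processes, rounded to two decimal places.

Schedule: | P0 0-10 | P1 10-21 | P2 21-35 |
Completion: P0=10  P1=21  P2=35
Turnaround times: P0=10, P1=19, P2=33
Average turnaround = (10+19+33) / 3 = 62/3 = 20.67

20.67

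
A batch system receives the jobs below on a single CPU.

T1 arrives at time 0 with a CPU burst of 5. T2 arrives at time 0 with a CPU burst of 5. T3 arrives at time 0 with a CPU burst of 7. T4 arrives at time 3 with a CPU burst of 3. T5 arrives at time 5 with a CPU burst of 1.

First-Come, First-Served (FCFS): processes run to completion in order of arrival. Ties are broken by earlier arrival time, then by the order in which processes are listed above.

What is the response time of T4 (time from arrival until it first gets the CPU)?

Schedule: | T1 0-5 | T2 5-10 | T3 10-17 | T4 17-20 | T5 20-21 |
Completion: T1=5  T2=10  T3=17  T4=20  T5=21
Turnaround (C−A): T1=5  T2=10  T3=17  T4=17  T5=16
Response(T4) = first start − arrival = 17 − 3 = 14

14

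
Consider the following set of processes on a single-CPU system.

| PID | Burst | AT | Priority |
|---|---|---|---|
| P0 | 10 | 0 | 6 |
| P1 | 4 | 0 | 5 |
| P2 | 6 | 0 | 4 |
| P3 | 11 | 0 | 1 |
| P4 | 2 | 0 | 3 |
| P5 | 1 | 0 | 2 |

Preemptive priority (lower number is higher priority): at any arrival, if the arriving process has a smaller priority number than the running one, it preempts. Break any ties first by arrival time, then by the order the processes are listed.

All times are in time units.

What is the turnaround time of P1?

Timeline: | P3 0-11 | P5 11-12 | P4 12-14 | P2 14-20 | P1 20-24 | P0 24-34 |
Completion: P0=34  P1=24  P2=20  P3=11  P4=14  P5=12
Turnaround (C−A): P0=34  P1=24  P2=20  P3=11  P4=14  P5=12
Turnaround(P1) = completion − arrival = 24 − 0 = 24

24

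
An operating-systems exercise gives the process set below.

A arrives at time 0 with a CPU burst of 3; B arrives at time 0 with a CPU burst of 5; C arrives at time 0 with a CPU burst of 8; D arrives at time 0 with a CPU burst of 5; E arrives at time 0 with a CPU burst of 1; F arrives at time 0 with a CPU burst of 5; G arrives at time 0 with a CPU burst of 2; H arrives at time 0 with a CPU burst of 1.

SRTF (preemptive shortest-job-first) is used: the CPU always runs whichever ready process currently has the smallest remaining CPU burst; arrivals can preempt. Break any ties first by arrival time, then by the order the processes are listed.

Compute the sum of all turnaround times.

Gantt: | E 0-1 | H 1-2 | G 2-4 | A 4-7 | B 7-12 | D 12-17 | F 17-22 | C 22-30 |
Completion: A=7  B=12  C=30  D=17  E=1  F=22  G=4  H=2
Turnaround (C−A): A=7  B=12  C=30  D=17  E=1  F=22  G=4  H=2
Turnaround = completion − arrival: A=7, B=12, C=30, D=17, E=1, F=22, G=4, H=2
Total turnaround = 7 + 12 + 30 + 17 + 1 + 22 + 4 + 2 = 95

95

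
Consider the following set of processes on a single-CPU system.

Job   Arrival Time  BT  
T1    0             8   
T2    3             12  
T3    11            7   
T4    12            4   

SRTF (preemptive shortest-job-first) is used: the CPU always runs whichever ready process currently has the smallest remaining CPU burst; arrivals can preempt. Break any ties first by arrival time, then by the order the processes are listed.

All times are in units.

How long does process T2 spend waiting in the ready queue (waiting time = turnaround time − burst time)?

16

Timeline: | T1 0-8 | T2 8-11 | T3 11-12 | T4 12-16 | T3 16-22 | T2 22-31 |
Completion: T1=8  T2=31  T3=22  T4=16
Waiting(T2) = turnaround − burst = 28 − 12 = 16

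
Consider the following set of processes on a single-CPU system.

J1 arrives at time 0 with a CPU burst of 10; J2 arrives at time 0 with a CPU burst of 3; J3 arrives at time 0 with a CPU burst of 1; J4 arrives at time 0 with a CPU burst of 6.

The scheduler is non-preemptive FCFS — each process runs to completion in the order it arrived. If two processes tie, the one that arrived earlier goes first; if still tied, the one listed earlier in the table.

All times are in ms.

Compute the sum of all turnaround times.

Schedule: | J1 0-10 | J2 10-13 | J3 13-14 | J4 14-20 |
Completion: J1=10  J2=13  J3=14  J4=20
Turnaround (C−A): J1=10  J2=13  J3=14  J4=20
Turnaround = completion − arrival: J1=10, J2=13, J3=14, J4=20
Total turnaround = 10 + 13 + 14 + 20 = 57

57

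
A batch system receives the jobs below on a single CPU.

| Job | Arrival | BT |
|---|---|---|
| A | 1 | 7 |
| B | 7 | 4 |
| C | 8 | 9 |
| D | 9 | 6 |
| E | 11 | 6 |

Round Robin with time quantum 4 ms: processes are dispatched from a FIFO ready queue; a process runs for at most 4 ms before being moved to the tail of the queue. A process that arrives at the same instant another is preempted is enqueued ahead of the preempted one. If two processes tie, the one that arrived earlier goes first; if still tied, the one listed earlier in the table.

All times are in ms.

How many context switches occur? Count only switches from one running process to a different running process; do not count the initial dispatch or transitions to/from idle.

8

Gantt: | idle 0-1 | A 1-8 | B 8-12 | C 12-16 | D 16-20 | E 20-24 | C 24-28 | D 28-30 | E 30-32 | C 32-33 |
Completion: A=8  B=12  C=33  D=30  E=32
Turnaround (C−A): A=7  B=5  C=25  D=21  E=21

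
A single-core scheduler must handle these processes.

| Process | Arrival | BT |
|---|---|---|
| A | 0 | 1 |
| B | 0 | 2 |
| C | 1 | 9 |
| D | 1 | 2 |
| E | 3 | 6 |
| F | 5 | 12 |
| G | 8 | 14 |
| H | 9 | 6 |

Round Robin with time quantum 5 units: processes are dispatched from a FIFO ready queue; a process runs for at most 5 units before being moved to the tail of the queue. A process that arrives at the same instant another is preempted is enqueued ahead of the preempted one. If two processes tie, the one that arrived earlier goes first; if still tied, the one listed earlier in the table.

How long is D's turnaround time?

9

Schedule: | A 0-1 | B 1-3 | C 3-8 | D 8-10 | E 10-15 | F 15-20 | G 20-25 | C 25-29 | H 29-34 | E 34-35 | F 35-40 | G 40-45 | H 45-46 | F 46-48 | G 48-52 |
Completion: A=1  B=3  C=29  D=10  E=35  F=48  G=52  H=46
Turnaround (C−A): A=1  B=3  C=28  D=9  E=32  F=43  G=44  H=37
Turnaround(D) = completion − arrival = 10 − 1 = 9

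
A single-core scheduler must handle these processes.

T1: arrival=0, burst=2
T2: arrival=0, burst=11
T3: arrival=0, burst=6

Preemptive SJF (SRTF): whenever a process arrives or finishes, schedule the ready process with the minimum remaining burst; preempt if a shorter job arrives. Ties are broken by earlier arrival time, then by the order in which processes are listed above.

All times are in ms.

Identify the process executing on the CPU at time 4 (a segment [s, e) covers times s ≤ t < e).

Gantt: | T1 0-2 | T3 2-8 | T2 8-19 |
Completion: T1=2  T2=19  T3=8
Turnaround (C−A): T1=2  T2=19  T3=8

T3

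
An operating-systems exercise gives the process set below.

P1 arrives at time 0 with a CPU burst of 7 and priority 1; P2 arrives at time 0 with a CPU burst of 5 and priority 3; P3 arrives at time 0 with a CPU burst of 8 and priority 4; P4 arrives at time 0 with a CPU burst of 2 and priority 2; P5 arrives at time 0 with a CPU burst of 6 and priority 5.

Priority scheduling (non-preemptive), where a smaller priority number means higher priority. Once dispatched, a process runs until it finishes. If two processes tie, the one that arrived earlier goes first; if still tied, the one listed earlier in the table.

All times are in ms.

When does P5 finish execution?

Gantt: | P1 0-7 | P4 7-9 | P2 9-14 | P3 14-22 | P5 22-28 |
Completion: P1=7  P2=14  P3=22  P4=9  P5=28
Turnaround (C−A): P1=7  P2=14  P3=22  P4=9  P5=28

28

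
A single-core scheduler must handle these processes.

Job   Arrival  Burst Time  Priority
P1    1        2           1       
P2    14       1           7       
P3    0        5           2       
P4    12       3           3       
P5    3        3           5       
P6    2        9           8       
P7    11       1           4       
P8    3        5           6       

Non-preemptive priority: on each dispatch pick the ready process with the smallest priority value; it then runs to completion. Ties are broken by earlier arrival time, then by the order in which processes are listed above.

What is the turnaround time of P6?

27

Timeline: | P3 0-5 | P1 5-7 | P5 7-10 | P8 10-15 | P4 15-18 | P7 18-19 | P2 19-20 | P6 20-29 |
Completion: P1=7  P2=20  P3=5  P4=18  P5=10  P6=29  P7=19  P8=15
Turnaround (C−A): P1=6  P2=6  P3=5  P4=6  P5=7  P6=27  P7=8  P8=12
Turnaround(P6) = completion − arrival = 29 − 2 = 27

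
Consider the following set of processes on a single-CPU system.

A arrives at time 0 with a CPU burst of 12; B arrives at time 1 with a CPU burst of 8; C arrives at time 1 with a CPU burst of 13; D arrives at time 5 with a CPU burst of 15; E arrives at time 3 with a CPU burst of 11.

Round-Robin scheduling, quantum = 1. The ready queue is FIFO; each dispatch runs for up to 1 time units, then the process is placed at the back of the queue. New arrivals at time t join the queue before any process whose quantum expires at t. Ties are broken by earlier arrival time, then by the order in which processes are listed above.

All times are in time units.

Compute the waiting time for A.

Schedule: | A 0-1 | B 1-2 | C 2-3 | A 3-4 | B 4-5 | E 5-6 | C 6-7 | A 7-8 | D 8-9 | B 9-10 | E 10-11 | C 11-12 | A 12-13 | D 13-14 | B 14-15 | E 15-16 | C 16-17 | A 17-18 | D 18-19 | B 19-20 | E 20-21 | C 21-22 | A 22-23 | D 23-24 | B 24-25 | E 25-26 | C 26-27 | A 27-28 | D 28-29 | B 29-30 | E 30-31 | C 31-32 | A 32-33 | D 33-34 | B 34-35 | E 35-36 | C 36-37 | A 37-38 | D 38-39 | E 39-40 | C 40-41 | A 41-42 | D 42-43 | E 43-44 | C 44-45 | A 45-46 | D 46-47 | E 47-48 | C 48-49 | A 49-50 | D 50-51 | E 51-52 | C 52-53 | D 53-54 | C 54-55 | D 55-59 |
Completion: A=50  B=35  C=55  D=59  E=52
Turnaround (C−A): A=50  B=34  C=54  D=54  E=49
Waiting(A) = turnaround − burst = 50 − 12 = 38

38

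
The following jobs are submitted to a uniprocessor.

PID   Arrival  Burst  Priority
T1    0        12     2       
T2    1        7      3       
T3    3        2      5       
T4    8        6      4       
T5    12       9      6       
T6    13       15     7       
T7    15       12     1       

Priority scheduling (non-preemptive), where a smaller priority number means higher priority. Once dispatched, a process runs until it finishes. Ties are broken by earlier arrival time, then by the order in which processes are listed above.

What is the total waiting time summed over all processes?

134

Schedule: | T1 0-12 | T2 12-19 | T7 19-31 | T4 31-37 | T3 37-39 | T5 39-48 | T6 48-63 |
Completion: T1=12  T2=19  T3=39  T4=37  T5=48  T6=63  T7=31
Turnaround (C−A): T1=12  T2=18  T3=36  T4=29  T5=36  T6=50  T7=16
Waiting = turnaround − burst: T1=0, T2=11, T3=34, T4=23, T5=27, T6=35, T7=4
Total waiting = 0 + 11 + 34 + 23 + 27 + 35 + 4 = 134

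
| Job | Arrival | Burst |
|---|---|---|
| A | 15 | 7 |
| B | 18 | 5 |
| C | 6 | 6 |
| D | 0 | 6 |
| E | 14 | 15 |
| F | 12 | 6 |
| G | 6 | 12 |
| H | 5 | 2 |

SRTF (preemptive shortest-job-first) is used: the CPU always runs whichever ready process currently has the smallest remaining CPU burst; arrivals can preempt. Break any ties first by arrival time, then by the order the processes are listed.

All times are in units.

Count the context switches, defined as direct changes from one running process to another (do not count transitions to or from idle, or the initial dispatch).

Schedule: | D 0-6 | H 6-8 | C 8-14 | F 14-20 | B 20-25 | A 25-32 | G 32-44 | E 44-59 |
Completion: A=32  B=25  C=14  D=6  E=59  F=20  G=44  H=8

7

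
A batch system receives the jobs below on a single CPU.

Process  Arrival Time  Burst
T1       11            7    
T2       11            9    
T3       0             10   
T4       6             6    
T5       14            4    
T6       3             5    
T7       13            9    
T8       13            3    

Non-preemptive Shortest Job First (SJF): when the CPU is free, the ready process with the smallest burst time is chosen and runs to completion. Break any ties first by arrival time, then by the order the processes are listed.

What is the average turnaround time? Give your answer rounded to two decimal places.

19.25

Gantt: | T3 0-10 | T6 10-15 | T8 15-18 | T5 18-22 | T4 22-28 | T1 28-35 | T2 35-44 | T7 44-53 |
Completion: T1=35  T2=44  T3=10  T4=28  T5=22  T6=15  T7=53  T8=18
Turnaround (C−A): T1=24  T2=33  T3=10  T4=22  T5=8  T6=12  T7=40  T8=5
Turnaround times: T1=24, T2=33, T3=10, T4=22, T5=8, T6=12, T7=40, T8=5
Average turnaround = (24+33+10+22+8+12+40+5) / 8 = 154/8 = 19.25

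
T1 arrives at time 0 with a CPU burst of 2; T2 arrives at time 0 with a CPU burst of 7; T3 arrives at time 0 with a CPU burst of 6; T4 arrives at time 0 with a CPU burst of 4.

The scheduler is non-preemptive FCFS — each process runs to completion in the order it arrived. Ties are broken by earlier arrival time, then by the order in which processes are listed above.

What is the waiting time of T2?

Gantt: | T1 0-2 | T2 2-9 | T3 9-15 | T4 15-19 |
Completion: T1=2  T2=9  T3=15  T4=19
Turnaround (C−A): T1=2  T2=9  T3=15  T4=19
Waiting(T2) = turnaround − burst = 9 − 7 = 2

2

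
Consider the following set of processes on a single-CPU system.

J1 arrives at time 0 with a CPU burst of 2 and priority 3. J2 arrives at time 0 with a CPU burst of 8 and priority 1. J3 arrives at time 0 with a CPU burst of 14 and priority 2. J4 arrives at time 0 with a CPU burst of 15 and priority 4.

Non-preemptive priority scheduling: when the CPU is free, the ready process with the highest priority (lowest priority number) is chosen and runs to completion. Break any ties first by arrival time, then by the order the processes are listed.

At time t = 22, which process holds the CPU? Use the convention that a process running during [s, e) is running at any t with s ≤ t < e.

Schedule: | J2 0-8 | J3 8-22 | J1 22-24 | J4 24-39 |
Completion: J1=24  J2=8  J3=22  J4=39
Turnaround (C−A): J1=24  J2=8  J3=22  J4=39

J1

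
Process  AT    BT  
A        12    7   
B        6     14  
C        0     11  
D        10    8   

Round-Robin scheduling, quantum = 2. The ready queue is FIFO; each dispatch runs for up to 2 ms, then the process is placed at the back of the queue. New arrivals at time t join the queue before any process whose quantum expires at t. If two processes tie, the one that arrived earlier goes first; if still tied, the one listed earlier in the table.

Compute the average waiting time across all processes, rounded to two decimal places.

16.50

Schedule: | C 0-6 | B 6-8 | C 8-10 | B 10-12 | D 12-14 | C 14-16 | A 16-18 | B 18-20 | D 20-22 | C 22-23 | A 23-25 | B 25-27 | D 27-29 | A 29-31 | B 31-33 | D 33-35 | A 35-36 | B 36-40 |
Completion: A=36  B=40  C=23  D=35
Turnaround (C−A): A=24  B=34  C=23  D=25
Waiting times: A=17, B=20, C=12, D=17
Average waiting = (17+20+12+17) / 4 = 66/4 = 16.50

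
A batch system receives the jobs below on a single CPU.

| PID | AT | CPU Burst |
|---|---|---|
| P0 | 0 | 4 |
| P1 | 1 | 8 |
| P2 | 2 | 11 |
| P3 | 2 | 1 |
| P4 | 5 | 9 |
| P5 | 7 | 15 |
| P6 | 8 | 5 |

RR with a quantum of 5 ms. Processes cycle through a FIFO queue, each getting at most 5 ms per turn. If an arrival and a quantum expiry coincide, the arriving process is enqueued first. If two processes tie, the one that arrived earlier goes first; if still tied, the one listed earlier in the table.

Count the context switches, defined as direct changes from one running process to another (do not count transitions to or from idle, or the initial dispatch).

12

Schedule: | P0 0-4 | P1 4-9 | P2 9-14 | P3 14-15 | P4 15-20 | P5 20-25 | P6 25-30 | P1 30-33 | P2 33-38 | P4 38-42 | P5 42-47 | P2 47-48 | P5 48-53 |
Completion: P0=4  P1=33  P2=48  P3=15  P4=42  P5=53  P6=30
Turnaround (C−A): P0=4  P1=32  P2=46  P3=13  P4=37  P5=46  P6=22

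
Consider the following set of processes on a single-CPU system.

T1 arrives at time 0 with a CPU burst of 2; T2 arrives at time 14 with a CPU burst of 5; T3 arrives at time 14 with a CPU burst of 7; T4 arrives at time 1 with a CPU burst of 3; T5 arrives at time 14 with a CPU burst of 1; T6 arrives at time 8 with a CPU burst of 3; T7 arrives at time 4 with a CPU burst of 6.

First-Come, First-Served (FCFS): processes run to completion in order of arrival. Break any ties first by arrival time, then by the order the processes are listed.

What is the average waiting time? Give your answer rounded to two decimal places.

3.14

Gantt: | T1 0-2 | T4 2-5 | T7 5-11 | T6 11-14 | T2 14-19 | T3 19-26 | T5 26-27 |
Completion: T1=2  T2=19  T3=26  T4=5  T5=27  T6=14  T7=11
Turnaround (C−A): T1=2  T2=5  T3=12  T4=4  T5=13  T6=6  T7=7
Waiting times: T1=0, T2=0, T3=5, T4=1, T5=12, T6=3, T7=1
Average waiting = (0+0+5+1+12+3+1) / 7 = 22/7 = 3.14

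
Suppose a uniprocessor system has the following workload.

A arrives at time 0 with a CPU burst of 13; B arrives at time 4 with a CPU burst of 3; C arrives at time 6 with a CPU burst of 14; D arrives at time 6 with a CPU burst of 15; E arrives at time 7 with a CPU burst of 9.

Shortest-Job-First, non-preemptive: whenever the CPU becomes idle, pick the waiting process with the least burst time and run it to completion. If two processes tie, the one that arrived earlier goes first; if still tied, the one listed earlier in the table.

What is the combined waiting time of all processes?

70

Schedule: | A 0-13 | B 13-16 | E 16-25 | C 25-39 | D 39-54 |
Completion: A=13  B=16  C=39  D=54  E=25
Turnaround (C−A): A=13  B=12  C=33  D=48  E=18
Waiting = turnaround − burst: A=0, B=9, C=19, D=33, E=9
Total waiting = 0 + 9 + 19 + 33 + 9 = 70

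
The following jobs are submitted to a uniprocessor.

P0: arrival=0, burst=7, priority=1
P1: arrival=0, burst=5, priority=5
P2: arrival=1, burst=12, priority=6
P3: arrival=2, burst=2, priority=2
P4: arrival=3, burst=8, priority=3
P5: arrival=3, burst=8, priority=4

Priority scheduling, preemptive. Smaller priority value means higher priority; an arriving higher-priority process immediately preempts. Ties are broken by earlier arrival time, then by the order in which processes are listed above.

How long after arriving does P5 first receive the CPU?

Gantt: | P0 0-7 | P3 7-9 | P4 9-17 | P5 17-25 | P1 25-30 | P2 30-42 |
Completion: P0=7  P1=30  P2=42  P3=9  P4=17  P5=25
Turnaround (C−A): P0=7  P1=30  P2=41  P3=7  P4=14  P5=22
Response(P5) = first start − arrival = 17 − 3 = 14

14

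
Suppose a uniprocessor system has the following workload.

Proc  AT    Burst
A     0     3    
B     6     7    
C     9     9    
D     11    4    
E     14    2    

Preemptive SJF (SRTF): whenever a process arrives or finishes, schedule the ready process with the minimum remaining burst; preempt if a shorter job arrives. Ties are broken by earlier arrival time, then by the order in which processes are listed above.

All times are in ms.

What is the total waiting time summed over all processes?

Schedule: | A 0-3 | idle 3-6 | B 6-13 | D 13-14 | E 14-16 | D 16-19 | C 19-28 |
Completion: A=3  B=13  C=28  D=19  E=16
Turnaround (C−A): A=3  B=7  C=19  D=8  E=2
Waiting = turnaround − burst: A=0, B=0, C=10, D=4, E=0
Total waiting = 0 + 0 + 10 + 4 + 0 = 14

14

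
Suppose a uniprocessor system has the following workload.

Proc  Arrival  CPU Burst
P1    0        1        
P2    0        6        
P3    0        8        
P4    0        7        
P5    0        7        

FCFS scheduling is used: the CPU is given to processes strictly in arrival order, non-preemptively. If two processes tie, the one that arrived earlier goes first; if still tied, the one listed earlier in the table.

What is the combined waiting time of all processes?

Gantt: | P1 0-1 | P2 1-7 | P3 7-15 | P4 15-22 | P5 22-29 |
Completion: P1=1  P2=7  P3=15  P4=22  P5=29
Turnaround (C−A): P1=1  P2=7  P3=15  P4=22  P5=29
Waiting = turnaround − burst: P1=0, P2=1, P3=7, P4=15, P5=22
Total waiting = 0 + 1 + 7 + 15 + 22 = 45

45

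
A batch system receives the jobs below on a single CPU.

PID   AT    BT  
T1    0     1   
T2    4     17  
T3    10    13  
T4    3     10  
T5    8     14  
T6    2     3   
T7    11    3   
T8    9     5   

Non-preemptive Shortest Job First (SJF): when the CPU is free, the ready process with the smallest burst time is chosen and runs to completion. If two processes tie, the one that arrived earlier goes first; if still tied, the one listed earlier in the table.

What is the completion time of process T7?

18

Timeline: | T1 0-1 | idle 1-2 | T6 2-5 | T4 5-15 | T7 15-18 | T8 18-23 | T3 23-36 | T5 36-50 | T2 50-67 |
Completion: T1=1  T2=67  T3=36  T4=15  T5=50  T6=5  T7=18  T8=23
Turnaround (C−A): T1=1  T2=63  T3=26  T4=12  T5=42  T6=3  T7=7  T8=14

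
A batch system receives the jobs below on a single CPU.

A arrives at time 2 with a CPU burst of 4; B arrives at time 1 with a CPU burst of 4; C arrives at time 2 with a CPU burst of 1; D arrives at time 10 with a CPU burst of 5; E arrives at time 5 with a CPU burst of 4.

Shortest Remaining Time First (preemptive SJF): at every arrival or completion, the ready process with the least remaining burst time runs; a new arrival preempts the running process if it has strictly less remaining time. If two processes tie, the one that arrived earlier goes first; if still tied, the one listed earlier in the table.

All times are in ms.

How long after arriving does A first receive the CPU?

4

Timeline: | idle 0-1 | B 1-2 | C 2-3 | B 3-6 | A 6-10 | E 10-14 | D 14-19 |
Completion: A=10  B=6  C=3  D=19  E=14
Response(A) = first start − arrival = 6 − 2 = 4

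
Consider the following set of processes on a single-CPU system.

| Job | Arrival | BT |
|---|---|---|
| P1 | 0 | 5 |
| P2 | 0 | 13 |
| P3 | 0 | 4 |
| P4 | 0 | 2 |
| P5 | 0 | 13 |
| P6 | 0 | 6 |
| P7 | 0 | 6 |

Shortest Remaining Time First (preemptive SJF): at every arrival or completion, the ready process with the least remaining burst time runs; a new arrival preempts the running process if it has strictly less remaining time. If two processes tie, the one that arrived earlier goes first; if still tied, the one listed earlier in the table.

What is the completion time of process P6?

Schedule: | P4 0-2 | P3 2-6 | P1 6-11 | P6 11-17 | P7 17-23 | P2 23-36 | P5 36-49 |
Completion: P1=11  P2=36  P3=6  P4=2  P5=49  P6=17  P7=23
Turnaround (C−A): P1=11  P2=36  P3=6  P4=2  P5=49  P6=17  P7=23

17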